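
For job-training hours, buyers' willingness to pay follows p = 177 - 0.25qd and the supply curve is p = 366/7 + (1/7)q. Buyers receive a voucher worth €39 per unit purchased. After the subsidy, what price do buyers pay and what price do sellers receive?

Buyers pay 801/11; sellers receive 1230/11

Pre-subsidy: 177 - 0.25q = 366/7 + (1/7)q gives q* = 3492/11 and p* = 1074/11.
With the rebate, buyers effectively pay pb = ps − 39, where ps is the price sellers receive.
On the curves, pb = 177 - 0.25q and ps = 366/7 + (1/7)q; the wedge ps − pb = 39 gives 366/7 + (1/7)q − (177 - 0.25q) = 39, so q' = 4584/11.
Then pb = 177 − 0.25·(4584/11) = 801/11 and ps = 366/7 + (1/7)·(4584/11) = 1230/11.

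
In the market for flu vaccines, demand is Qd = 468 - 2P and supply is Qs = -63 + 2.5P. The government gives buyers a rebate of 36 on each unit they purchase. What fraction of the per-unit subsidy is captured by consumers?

Consumer share = 5/9

Pre-subsidy: 468 - 2P = -63 + 2.5P gives P* = 118, Q* = 232.
With the rebate, buyers effectively pay Pb = Ps − 36, where Ps is the price sellers receive.
Demand in terms of Ps becomes Qd = 468 − 2(Ps − 36) = 540 - 2Ps. Setting this equal to supply: 540 - 2Ps = -63 + 2.5Ps, so Ps = 134.
Buyers pay Pb = 134 − 36 = 98; Q' = -63 + 2.5·134 = 272.
Buyers' price falls by P* − Pb = 118 − 98 = 20; sellers' price rises by Ps − P* = 134 − 118 = 16.
So consumers capture 20/36 = 5/9 of each unit of subsidy.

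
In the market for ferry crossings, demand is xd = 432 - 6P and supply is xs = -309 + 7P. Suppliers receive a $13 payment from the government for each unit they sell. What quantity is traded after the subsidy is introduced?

x' = 132

Pre-subsidy: 432 - 6P = -309 + 7P gives P* = 57, x* = 90.
With the subsidy, sellers receive Ps = Pb + 13 for each unit, where Pb is the price buyers pay.
Supply in terms of Pb becomes xs = -309 + 7(Pb + 13) = -218 + 7Pb. Setting this equal to demand: 432 - 6Pb = -218 + 7Pb, so Pb = 50.
Sellers receive Ps = 50 + 13 = 63; x' = 432 − 6·50 = 132.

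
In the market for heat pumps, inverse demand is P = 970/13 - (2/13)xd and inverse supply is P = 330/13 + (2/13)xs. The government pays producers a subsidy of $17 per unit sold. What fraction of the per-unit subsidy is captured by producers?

Producer share = 0.5

Pre-subsidy: 970/13 - (2/13)x = 330/13 + (2/13)x gives x* = 160 and P* = 50.
With the subsidy, sellers receive Ps = Pb + 17 for each unit, where Pb is the price buyers pay.
On the curves, Pb = 970/13 - (2/13)x and Ps = 330/13 + (2/13)x; the wedge Ps − Pb = 17 gives 330/13 + (2/13)x − (970/13 - (2/13)x) = 17, so x' = 215.25.
Then Pb = 970/13 − (2/13)·215.25 = 41.5 and Ps = 330/13 + (2/13)·215.25 = 58.5.
Buyers' price falls by P* − Pb = 50 − 41.5 = 8.5; sellers' price rises by Ps − P* = 58.5 − 50 = 8.5.
So producers capture 8.5/17 = 0.5 of each unit of subsidy.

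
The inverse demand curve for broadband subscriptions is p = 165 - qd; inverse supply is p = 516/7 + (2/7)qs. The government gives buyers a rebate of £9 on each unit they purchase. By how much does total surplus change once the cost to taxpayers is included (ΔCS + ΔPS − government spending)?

Pre-subsidy: 165 - q = 516/7 + (2/7)q gives q* = 71 and p* = 94.
With the rebate, buyers effectively pay pb = ps − 9, where ps is the price sellers receive.
On the curves, pb = 165 - q and ps = 516/7 + (2/7)q; the wedge ps − pb = 9 gives 516/7 + (2/7)q − (165 - q) = 9, so q' = 78.
Then pb = 165 − 1·78 = 87 and ps = 516/7 + (2/7)·78 = 96.
ΔCS = ½(71 + 78)(94 − 87) = 521.5; ΔPS = ½(71 + 78)(96 − 94) = 149.
Government spending = 9 × 78 = 702.
Net change = 521.5 + 149 − 702 = -31.5. The loss equals the DWL triangle ½·9·7.

Net change in total surplus = -£31.5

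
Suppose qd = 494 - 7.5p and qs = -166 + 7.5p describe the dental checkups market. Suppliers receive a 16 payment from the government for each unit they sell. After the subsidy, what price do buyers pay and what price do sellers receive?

Buyers pay 36; sellers receive 52

Pre-subsidy: 494 - 7.5p = -166 + 7.5p gives p* = 44, q* = 164.
With the subsidy, sellers receive ps = pb + 16 for each unit, where pb is the price buyers pay.
Supply in terms of pb becomes qs = -166 + 7.5(pb + 16) = -46 + 7.5pb. Setting this equal to demand: 494 - 7.5pb = -46 + 7.5pb, so pb = 36.
Sellers receive ps = 36 + 16 = 52; q' = 494 − 7.5·36 = 224.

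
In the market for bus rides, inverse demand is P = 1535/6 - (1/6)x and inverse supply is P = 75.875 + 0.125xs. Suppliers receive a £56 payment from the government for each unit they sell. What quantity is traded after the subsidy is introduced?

x' = 809

Pre-subsidy: 1535/6 - (1/6)x = 75.875 + 0.125x gives x* = 617 and P* = 153.
With the subsidy, sellers receive Ps = Pb + 56 for each unit, where Pb is the price buyers pay.
On the curves, Pb = 1535/6 - (1/6)x and Ps = 75.875 + 0.125x; the wedge Ps − Pb = 56 gives 75.875 + 0.125x − (1535/6 - (1/6)x) = 56, so x' = 809.
Then Pb = 1535/6 − (1/6)·809 = 121 and Ps = 75.875 + 0.125·809 = 177.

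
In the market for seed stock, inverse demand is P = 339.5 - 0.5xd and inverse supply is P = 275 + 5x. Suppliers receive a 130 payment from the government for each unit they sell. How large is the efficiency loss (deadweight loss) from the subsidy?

Deadweight loss = 16900/11

Pre-subsidy: 339.5 - 0.5x = 275 + 5x gives x* = 129/11 and P* = 3670/11.
With the subsidy, sellers receive Ps = Pb + 130 for each unit, where Pb is the price buyers pay.
On the curves, Pb = 339.5 - 0.5x and Ps = 275 + 5x; the wedge Ps − Pb = 130 gives 275 + 5x − (339.5 - 0.5x) = 130, so x' = 389/11.
Then Pb = 339.5 − 0.5·(389/11) = 3540/11 and Ps = 275 + 5·(389/11) = 4970/11.
The subsidy expands output by 389/11 − 129/11 = 260/11 past the efficient level; on those units the gap between marginal cost and willingness to pay runs from 0 up to 130.
DWL = ½ × 130 × 260/11 = 16900/11.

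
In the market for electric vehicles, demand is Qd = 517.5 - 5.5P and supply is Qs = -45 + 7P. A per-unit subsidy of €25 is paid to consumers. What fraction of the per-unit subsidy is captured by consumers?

Pre-subsidy: 517.5 - 5.5P = -45 + 7P gives P* = 45, Q* = 270.
With the rebate, buyers effectively pay Pb = Ps − 25, where Ps is the price sellers receive.
Demand in terms of Ps becomes Qd = 517.5 − 5.5(Ps − 25) = 655 - 5.5Ps. Setting this equal to supply: 655 - 5.5Ps = -45 + 7Ps, so Ps = 56.
Buyers pay Pb = 56 − 25 = 31; Q' = -45 + 7·56 = 347.
Buyers' price falls by P* − Pb = 45 − 31 = 14; sellers' price rises by Ps − P* = 56 − 45 = 11.
So consumers capture 14/25 = 0.56 of each unit of subsidy.

Consumer share = 0.56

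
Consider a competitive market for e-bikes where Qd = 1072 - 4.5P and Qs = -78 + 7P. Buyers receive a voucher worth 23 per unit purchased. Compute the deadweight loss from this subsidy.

Deadweight loss = 724.5

Pre-subsidy: 1072 - 4.5P = -78 + 7P gives P* = 100, Q* = 622.
With the rebate, buyers effectively pay Pb = Ps − 23, where Ps is the price sellers receive.
Demand in terms of Ps becomes Qd = 1072 − 4.5(Ps − 23) = 1175.5 - 4.5Ps. Setting this equal to supply: 1175.5 - 4.5Ps = -78 + 7Ps, so Ps = 109.
Buyers pay Pb = 109 − 23 = 86; Q' = -78 + 7·109 = 685.
The subsidy expands output by 685 − 622 = 63 past the efficient level; on those units the gap between marginal cost and willingness to pay runs from 0 up to 23.
DWL = ½ × 23 × 63 = 724.5.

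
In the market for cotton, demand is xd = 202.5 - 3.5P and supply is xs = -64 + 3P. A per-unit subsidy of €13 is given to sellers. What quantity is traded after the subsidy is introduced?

x' = 80

Pre-subsidy: 202.5 - 3.5P = -64 + 3P gives P* = 41, x* = 59.
With the subsidy, sellers receive Ps = Pb + 13 for each unit, where Pb is the price buyers pay.
Supply in terms of Pb becomes xs = -64 + 3(Pb + 13) = -25 + 3Pb. Setting this equal to demand: 202.5 - 3.5Pb = -25 + 3Pb, so Pb = 35.
Sellers receive Ps = 35 + 13 = 48; x' = 202.5 − 3.5·35 = 80.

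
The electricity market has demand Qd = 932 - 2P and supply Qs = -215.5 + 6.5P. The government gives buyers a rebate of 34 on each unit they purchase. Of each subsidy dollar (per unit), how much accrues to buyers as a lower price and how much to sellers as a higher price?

Pre-subsidy: 932 - 2P = -215.5 + 6.5P gives P* = 135, Q* = 662.
With the rebate, buyers effectively pay Pb = Ps − 34, where Ps is the price sellers receive.
Demand in terms of Ps becomes Qd = 932 − 2(Ps − 34) = 1000 - 2Ps. Setting this equal to supply: 1000 - 2Ps = -215.5 + 6.5Ps, so Ps = 143.
Buyers pay Pb = 143 − 34 = 109; Q' = -215.5 + 6.5·143 = 714.
Buyers' price falls by P* − Pb = 135 − 109 = 26; sellers' price rises by Ps − P* = 143 − 135 = 8.

Buyers gain 26 per unit; sellers gain 8 per unit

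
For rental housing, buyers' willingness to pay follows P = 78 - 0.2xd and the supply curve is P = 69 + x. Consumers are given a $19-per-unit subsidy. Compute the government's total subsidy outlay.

Pre-subsidy: 78 - 0.2x = 69 + x gives x* = 7.5 and P* = 76.5.
With the rebate, buyers effectively pay Pb = Ps − 19, where Ps is the price sellers receive.
On the curves, Pb = 78 - 0.2x and Ps = 69 + x; the wedge Ps − Pb = 19 gives 69 + x − (78 - 0.2x) = 19, so x' = 70/3.
Then Pb = 78 − 0.2·(70/3) = 220/3 and Ps = 69 + 1·(70/3) = 277/3.
Government outlay = subsidy × quantity = 19 × 70/3 = 1330/3.

Government cost = 1330/3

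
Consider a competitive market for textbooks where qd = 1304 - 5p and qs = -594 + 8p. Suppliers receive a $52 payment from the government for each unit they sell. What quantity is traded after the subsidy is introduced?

q' = 734

Pre-subsidy: 1304 - 5p = -594 + 8p gives p* = 146, q* = 574.
With the subsidy, sellers receive ps = pb + 52 for each unit, where pb is the price buyers pay.
Supply in terms of pb becomes qs = -594 + 8(pb + 52) = -178 + 8pb. Setting this equal to demand: 1304 - 5pb = -178 + 8pb, so pb = 114.
Sellers receive ps = 114 + 52 = 166; q' = 1304 − 5·114 = 734.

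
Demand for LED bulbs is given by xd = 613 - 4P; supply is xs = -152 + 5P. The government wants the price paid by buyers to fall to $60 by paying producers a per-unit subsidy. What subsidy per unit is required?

Required subsidy s = $45 per unit

At a buyer price of 60, quantity demanded is 613 − 4·60 = 373.
Sellers supply 373 only when they receive Ps with -152 + 5·Ps = 373, i.e. Ps = 105.
s = Ps − Pb = 105 − 60 = 45.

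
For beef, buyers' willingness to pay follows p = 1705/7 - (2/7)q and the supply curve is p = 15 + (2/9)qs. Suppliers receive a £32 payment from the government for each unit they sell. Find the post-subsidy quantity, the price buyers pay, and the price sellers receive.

q' = 513; buyers pay £97; sellers receive £129

Pre-subsidy: 1705/7 - (2/7)q = 15 + (2/9)q gives q* = 450 and p* = 115.
With the subsidy, sellers receive ps = pb + 32 for each unit, where pb is the price buyers pay.
On the curves, pb = 1705/7 - (2/7)q and ps = 15 + (2/9)q; the wedge ps − pb = 32 gives 15 + (2/9)q − (1705/7 - (2/7)q) = 32, so q' = 513.
Then pb = 1705/7 − (2/7)·513 = 97 and ps = 15 + (2/9)·513 = 129.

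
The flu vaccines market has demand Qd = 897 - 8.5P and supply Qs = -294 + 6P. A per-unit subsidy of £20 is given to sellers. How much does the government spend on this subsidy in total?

Pre-subsidy: 897 - 8.5P = -294 + 6P gives P* = 2382/29, Q* = 5766/29.
With the subsidy, sellers receive Ps = Pb + 20 for each unit, where Pb is the price buyers pay.
Supply in terms of Pb becomes Qs = -294 + 6(Pb + 20) = -174 + 6Pb. Setting this equal to demand: 897 - 8.5Pb = -174 + 6Pb, so Pb = 2142/29.
Sellers receive Ps = 2142/29 + 20 = 2722/29; Q' = 897 − 8.5·(2142/29) = 7806/29.
Government outlay = subsidy × quantity = 20 × 7806/29 = 156120/29.

Government cost = 156120/29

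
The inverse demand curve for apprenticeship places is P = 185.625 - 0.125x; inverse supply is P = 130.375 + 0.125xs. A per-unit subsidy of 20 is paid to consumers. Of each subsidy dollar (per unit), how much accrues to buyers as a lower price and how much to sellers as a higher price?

Pre-subsidy: 185.625 - 0.125x = 130.375 + 0.125x gives x* = 221 and P* = 158.
With the rebate, buyers effectively pay Pb = Ps − 20, where Ps is the price sellers receive.
On the curves, Pb = 185.625 - 0.125x and Ps = 130.375 + 0.125x; the wedge Ps − Pb = 20 gives 130.375 + 0.125x − (185.625 - 0.125x) = 20, so x' = 301.
Then Pb = 185.625 − 0.125·301 = 148 and Ps = 130.375 + 0.125·301 = 168.
Buyers' price falls by P* − Pb = 158 − 148 = 10; sellers' price rises by Ps − P* = 168 − 158 = 10.

Buyers gain 10 per unit; sellers gain 10 per unit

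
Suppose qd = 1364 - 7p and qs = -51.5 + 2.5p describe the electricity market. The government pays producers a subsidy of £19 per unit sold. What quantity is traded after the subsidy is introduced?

Pre-subsidy: 1364 - 7p = -51.5 + 2.5p gives p* = 149, q* = 321.
With the subsidy, sellers receive ps = pb + 19 for each unit, where pb is the price buyers pay.
Supply in terms of pb becomes qs = -51.5 + 2.5(pb + 19) = -4 + 2.5pb. Setting this equal to demand: 1364 - 7pb = -4 + 2.5pb, so pb = 144.
Sellers receive ps = 144 + 19 = 163; q' = 1364 − 7·144 = 356.

q' = 356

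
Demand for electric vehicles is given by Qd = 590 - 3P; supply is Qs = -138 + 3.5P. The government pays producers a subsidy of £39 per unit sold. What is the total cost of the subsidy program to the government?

Government cost = £12363

Pre-subsidy: 590 - 3P = -138 + 3.5P gives P* = 112, Q* = 254.
With the subsidy, sellers receive Ps = Pb + 39 for each unit, where Pb is the price buyers pay.
Supply in terms of Pb becomes Qs = -138 + 3.5(Pb + 39) = -1.5 + 3.5Pb. Setting this equal to demand: 590 - 3Pb = -1.5 + 3.5Pb, so Pb = 91.
Sellers receive Ps = 91 + 39 = 130; Q' = 590 − 3·91 = 317.
Government outlay = subsidy × quantity = 39 × 317 = 12363.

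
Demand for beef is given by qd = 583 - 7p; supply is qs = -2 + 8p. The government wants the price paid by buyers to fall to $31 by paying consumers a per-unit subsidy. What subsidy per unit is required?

Required subsidy s = $15 per unit

At a buyer price of 31, quantity demanded is 583 − 7·31 = 366.
Sellers supply 366 only when they receive ps with -2 + 8·ps = 366, i.e. ps = 46.
s = ps − pb = 46 − 31 = 15.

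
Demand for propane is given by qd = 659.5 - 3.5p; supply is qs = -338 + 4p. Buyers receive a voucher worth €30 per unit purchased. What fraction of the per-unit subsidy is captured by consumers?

Consumer share = 8/15

Pre-subsidy: 659.5 - 3.5p = -338 + 4p gives p* = 133, q* = 194.
With the rebate, buyers effectively pay pb = ps − 30, where ps is the price sellers receive.
Demand in terms of ps becomes qd = 659.5 − 3.5(ps − 30) = 764.5 - 3.5ps. Setting this equal to supply: 764.5 - 3.5ps = -338 + 4ps, so ps = 147.
Buyers pay pb = 147 − 30 = 117; q' = -338 + 4·147 = 250.
Buyers' price falls by p* − pb = 133 − 117 = 16; sellers' price rises by ps − p* = 147 − 133 = 14.
So consumers capture 16/30 = 8/15 of each unit of subsidy.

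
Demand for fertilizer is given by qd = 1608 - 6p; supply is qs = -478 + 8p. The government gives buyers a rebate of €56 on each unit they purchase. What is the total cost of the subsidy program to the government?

Pre-subsidy: 1608 - 6p = -478 + 8p gives p* = 149, q* = 714.
With the rebate, buyers effectively pay pb = ps − 56, where ps is the price sellers receive.
Demand in terms of ps becomes qd = 1608 − 6(ps − 56) = 1944 - 6ps. Setting this equal to supply: 1944 - 6ps = -478 + 8ps, so ps = 173.
Buyers pay pb = 173 − 56 = 117; q' = -478 + 8·173 = 906.
Government outlay = subsidy × quantity = 56 × 906 = 50736.

Government cost = €50736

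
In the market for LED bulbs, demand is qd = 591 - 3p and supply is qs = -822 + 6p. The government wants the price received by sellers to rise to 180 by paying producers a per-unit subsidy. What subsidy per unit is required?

At a seller price of 180, quantity supplied is -822 + 6·180 = 258.
Buyers absorb 258 only when they pay pb with 591 − 3·pb = 258, i.e. pb = 111.
s = ps − pb = 180 − 111 = 69.

Required subsidy s = 69 per unit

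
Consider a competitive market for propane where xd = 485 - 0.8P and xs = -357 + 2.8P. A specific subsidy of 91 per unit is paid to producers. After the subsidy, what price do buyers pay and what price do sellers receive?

Buyers pay 1468/9; sellers receive 2287/9

Pre-subsidy: 485 - 0.8P = -357 + 2.8P gives P* = 2105/9, x* = 2681/9.
With the subsidy, sellers receive Ps = Pb + 91 for each unit, where Pb is the price buyers pay.
Supply in terms of Pb becomes xs = -357 + 2.8(Pb + 91) = -102.2 + 2.8Pb. Setting this equal to demand: 485 - 0.8Pb = -102.2 + 2.8Pb, so Pb = 1468/9.
Sellers receive Ps = 1468/9 + 91 = 2287/9; x' = 485 − 0.8·(1468/9) = 15953/45.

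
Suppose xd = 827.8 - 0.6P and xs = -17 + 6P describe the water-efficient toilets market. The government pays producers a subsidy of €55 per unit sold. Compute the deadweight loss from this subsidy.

Deadweight loss = €825

Pre-subsidy: 827.8 - 0.6P = -17 + 6P gives P* = 128, x* = 751.
With the subsidy, sellers receive Ps = Pb + 55 for each unit, where Pb is the price buyers pay.
Supply in terms of Pb becomes xs = -17 + 6(Pb + 55) = 313 + 6Pb. Setting this equal to demand: 827.8 - 0.6Pb = 313 + 6Pb, so Pb = 78.
Sellers receive Ps = 78 + 55 = 133; x' = 827.8 − 0.6·78 = 781.
The subsidy expands output by 781 − 751 = 30 past the efficient level; on those units the gap between marginal cost and willingness to pay runs from 0 up to 55.
DWL = ½ × 55 × 30 = 825.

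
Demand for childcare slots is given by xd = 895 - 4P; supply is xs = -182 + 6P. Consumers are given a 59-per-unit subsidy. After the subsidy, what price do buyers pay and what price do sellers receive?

Pre-subsidy: 895 - 4P = -182 + 6P gives P* = 107.7, x* = 464.2.
With the rebate, buyers effectively pay Pb = Ps − 59, where Ps is the price sellers receive.
Demand in terms of Ps becomes xd = 895 − 4(Ps − 59) = 1131 - 4Ps. Setting this equal to supply: 1131 - 4Ps = -182 + 6Ps, so Ps = 131.3.
Buyers pay Pb = 131.3 − 59 = 72.3; x' = -182 + 6·131.3 = 605.8.

Buyers pay 72.3; sellers receive 131.3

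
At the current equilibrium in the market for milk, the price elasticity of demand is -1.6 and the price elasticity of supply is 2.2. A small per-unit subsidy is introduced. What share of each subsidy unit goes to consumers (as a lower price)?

Consumer share = 11/19

For a small subsidy around the equilibrium, the benefit split depends on the relative slopes, which at a point are proportional to the elasticities.
Buyer share = εs/(εs + |εd|) = 2.2/(2.2 + 1.6) = 11/19; seller share = |εd|/(εs + |εd|) = 8/19.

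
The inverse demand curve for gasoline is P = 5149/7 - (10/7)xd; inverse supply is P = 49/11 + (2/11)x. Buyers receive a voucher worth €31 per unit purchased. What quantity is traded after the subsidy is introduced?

x' = 473.25

Pre-subsidy: 5149/7 - (10/7)x = 49/11 + (2/11)x gives x* = 454 and P* = 87.
With the rebate, buyers effectively pay Pb = Ps − 31, where Ps is the price sellers receive.
On the curves, Pb = 5149/7 - (10/7)x and Ps = 49/11 + (2/11)x; the wedge Ps − Pb = 31 gives 49/11 + (2/11)x − (5149/7 - (10/7)x) = 31, so x' = 473.25.
Then Pb = 5149/7 − (10/7)·473.25 = 59.5 and Ps = 49/11 + (2/11)·473.25 = 90.5.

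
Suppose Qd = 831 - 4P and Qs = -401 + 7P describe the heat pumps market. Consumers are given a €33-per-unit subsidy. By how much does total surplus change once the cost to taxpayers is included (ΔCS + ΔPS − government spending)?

Net change in total surplus = -€1386

Pre-subsidy: 831 - 4P = -401 + 7P gives P* = 112, Q* = 383.
With the rebate, buyers effectively pay Pb = Ps − 33, where Ps is the price sellers receive.
Demand in terms of Ps becomes Qd = 831 − 4(Ps − 33) = 963 - 4Ps. Setting this equal to supply: 963 - 4Ps = -401 + 7Ps, so Ps = 124.
Buyers pay Pb = 124 − 33 = 91; Q' = -401 + 7·124 = 467.
ΔCS = ½(383 + 467)(112 − 91) = 8925; ΔPS = ½(383 + 467)(124 − 112) = 5100.
Government spending = 33 × 467 = 15411.
Net change = 8925 + 5100 − 15411 = -1386. The loss equals the DWL triangle ½·33·84.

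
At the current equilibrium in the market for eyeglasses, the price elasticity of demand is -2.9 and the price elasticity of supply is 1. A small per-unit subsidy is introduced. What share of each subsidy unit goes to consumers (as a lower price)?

For a small subsidy around the equilibrium, the benefit split depends on the relative slopes, which at a point are proportional to the elasticities.
Buyer share = εs/(εs + |εd|) = 1/(1 + 2.9) = 10/39; seller share = |εd|/(εs + |εd|) = 29/39.

Consumer share = 10/39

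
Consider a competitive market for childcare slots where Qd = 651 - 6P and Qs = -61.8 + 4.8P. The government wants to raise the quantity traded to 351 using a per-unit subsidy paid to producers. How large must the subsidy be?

Required subsidy s = 36 per unit

At Q = 351, invert demand for the buyer price: Pb = (651 − 351)/6 = 50; invert supply for the seller price: Ps = (351 − (-61.8))/4.8 = 86.
The subsidy must fill the gap: s = Ps − Pb = 86 − 50 = 36.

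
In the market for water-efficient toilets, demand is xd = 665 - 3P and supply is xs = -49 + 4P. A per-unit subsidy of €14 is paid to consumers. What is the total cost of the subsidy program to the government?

Pre-subsidy: 665 - 3P = -49 + 4P gives P* = 102, x* = 359.
With the rebate, buyers effectively pay Pb = Ps − 14, where Ps is the price sellers receive.
Demand in terms of Ps becomes xd = 665 − 3(Ps − 14) = 707 - 3Ps. Setting this equal to supply: 707 - 3Ps = -49 + 4Ps, so Ps = 108.
Buyers pay Pb = 108 − 14 = 94; x' = -49 + 4·108 = 383.
Government outlay = subsidy × quantity = 14 × 383 = 5362.

Government cost = €5362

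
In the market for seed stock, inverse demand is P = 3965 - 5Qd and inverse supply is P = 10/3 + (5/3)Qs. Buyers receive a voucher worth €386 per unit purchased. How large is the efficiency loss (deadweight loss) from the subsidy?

Deadweight loss = €11174.7

Pre-subsidy: 3965 - 5Q = 10/3 + (5/3)Q gives Q* = 594.25 and P* = 993.75.
With the rebate, buyers effectively pay Pb = Ps − 386, where Ps is the price sellers receive.
On the curves, Pb = 3965 - 5Q and Ps = 10/3 + (5/3)Q; the wedge Ps − Pb = 386 gives 10/3 + (5/3)Q − (3965 - 5Q) = 386, so Q' = 652.15.
Then Pb = 3965 − 5·652.15 = 704.25 and Ps = 10/3 + (5/3)·652.15 = 1090.25.
The subsidy expands output by 652.15 − 594.25 = 57.9 past the efficient level; on those units the gap between marginal cost and willingness to pay runs from 0 up to 386.
DWL = ½ × 386 × 57.9 = 11174.7.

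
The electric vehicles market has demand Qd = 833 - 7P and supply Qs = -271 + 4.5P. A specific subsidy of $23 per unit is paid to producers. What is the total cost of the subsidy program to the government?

Government cost = $5152

Pre-subsidy: 833 - 7P = -271 + 4.5P gives P* = 96, Q* = 161.
With the subsidy, sellers receive Ps = Pb + 23 for each unit, where Pb is the price buyers pay.
Supply in terms of Pb becomes Qs = -271 + 4.5(Pb + 23) = -167.5 + 4.5Pb. Setting this equal to demand: 833 - 7Pb = -167.5 + 4.5Pb, so Pb = 87.
Sellers receive Ps = 87 + 23 = 110; Q' = 833 − 7·87 = 224.
Government outlay = subsidy × quantity = 23 × 224 = 5152.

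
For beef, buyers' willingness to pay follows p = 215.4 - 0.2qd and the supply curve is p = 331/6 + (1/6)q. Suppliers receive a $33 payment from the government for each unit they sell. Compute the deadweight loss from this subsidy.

Pre-subsidy: 215.4 - 0.2q = 331/6 + (1/6)q gives q* = 437 and p* = 128.
With the subsidy, sellers receive ps = pb + 33 for each unit, where pb is the price buyers pay.
On the curves, pb = 215.4 - 0.2q and ps = 331/6 + (1/6)q; the wedge ps − pb = 33 gives 331/6 + (1/6)q − (215.4 - 0.2q) = 33, so q' = 527.
Then pb = 215.4 − 0.2·527 = 110 and ps = 331/6 + (1/6)·527 = 143.
The subsidy expands output by 527 − 437 = 90 past the efficient level; on those units the gap between marginal cost and willingness to pay runs from 0 up to 33.
DWL = ½ × 33 × 90 = 1485.

Deadweight loss = $1485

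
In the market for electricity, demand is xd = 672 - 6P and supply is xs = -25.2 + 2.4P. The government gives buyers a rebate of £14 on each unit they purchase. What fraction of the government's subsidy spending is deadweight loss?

DWL / government spending = 2/33

Pre-subsidy: 672 - 6P = -25.2 + 2.4P gives P* = 83, x* = 174.
With the rebate, buyers effectively pay Pb = Ps − 14, where Ps is the price sellers receive.
Demand in terms of Ps becomes xd = 672 − 6(Ps − 14) = 756 - 6Ps. Setting this equal to supply: 756 - 6Ps = -25.2 + 2.4Ps, so Ps = 93.
Buyers pay Pb = 93 − 14 = 79; x' = -25.2 + 2.4·93 = 198.
ΔCS = ½(174 + 198)(83 − 79) = 744; ΔPS = ½(174 + 198)(93 − 83) = 1860.
Government spending = 14 × 198 = 2772.
DWL = ½ × 14 × (198 − 174) = 168; fraction = 168 / 2772 = 2/33.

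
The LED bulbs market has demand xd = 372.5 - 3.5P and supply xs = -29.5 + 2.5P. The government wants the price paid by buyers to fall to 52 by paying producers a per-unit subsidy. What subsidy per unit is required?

Required subsidy s = 36 per unit

At a buyer price of 52, quantity demanded is 372.5 − 3.5·52 = 190.5.
Sellers supply 190.5 only when they receive Ps with -29.5 + 2.5·Ps = 190.5, i.e. Ps = 88.
s = Ps − Pb = 88 − 52 = 36.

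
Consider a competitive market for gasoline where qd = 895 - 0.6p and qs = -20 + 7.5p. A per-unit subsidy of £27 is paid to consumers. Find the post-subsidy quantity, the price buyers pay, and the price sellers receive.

Pre-subsidy: 895 - 0.6p = -20 + 7.5p gives p* = 3050/27, q* = 7445/9.
With the rebate, buyers effectively pay pb = ps − 27, where ps is the price sellers receive.
Demand in terms of ps becomes qd = 895 − 0.6(ps − 27) = 911.2 - 0.6ps. Setting this equal to supply: 911.2 - 0.6ps = -20 + 7.5ps, so ps = 3104/27.
Buyers pay pb = 3104/27 − 27 = 2375/27; q' = -20 + 7.5·(3104/27) = 7580/9.

q' = 7580/9; buyers pay 2375/27; sellers receive 3104/27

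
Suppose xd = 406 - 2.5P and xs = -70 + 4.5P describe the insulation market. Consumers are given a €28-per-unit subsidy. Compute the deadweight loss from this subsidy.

Pre-subsidy: 406 - 2.5P = -70 + 4.5P gives P* = 68, x* = 236.
With the rebate, buyers effectively pay Pb = Ps − 28, where Ps is the price sellers receive.
Demand in terms of Ps becomes xd = 406 − 2.5(Ps − 28) = 476 - 2.5Ps. Setting this equal to supply: 476 - 2.5Ps = -70 + 4.5Ps, so Ps = 78.
Buyers pay Pb = 78 − 28 = 50; x' = -70 + 4.5·78 = 281.
The subsidy expands output by 281 − 236 = 45 past the efficient level; on those units the gap between marginal cost and willingness to pay runs from 0 up to 28.
DWL = ½ × 28 × 45 = 630.

Deadweight loss = €630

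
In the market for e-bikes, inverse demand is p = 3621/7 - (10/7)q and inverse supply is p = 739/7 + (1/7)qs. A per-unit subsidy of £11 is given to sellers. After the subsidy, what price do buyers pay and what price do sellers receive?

Buyers pay £133; sellers receive £144

Pre-subsidy: 3621/7 - (10/7)q = 739/7 + (1/7)q gives q* = 262 and p* = 143.
With the subsidy, sellers receive ps = pb + 11 for each unit, where pb is the price buyers pay.
On the curves, pb = 3621/7 - (10/7)q and ps = 739/7 + (1/7)q; the wedge ps − pb = 11 gives 739/7 + (1/7)q − (3621/7 - (10/7)q) = 11, so q' = 269.
Then pb = 3621/7 − (10/7)·269 = 133 and ps = 739/7 + (1/7)·269 = 144.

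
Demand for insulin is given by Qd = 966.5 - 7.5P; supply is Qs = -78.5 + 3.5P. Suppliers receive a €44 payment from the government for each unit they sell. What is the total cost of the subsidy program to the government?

Government cost = €15796

Pre-subsidy: 966.5 - 7.5P = -78.5 + 3.5P gives P* = 95, Q* = 254.
With the subsidy, sellers receive Ps = Pb + 44 for each unit, where Pb is the price buyers pay.
Supply in terms of Pb becomes Qs = -78.5 + 3.5(Pb + 44) = 75.5 + 3.5Pb. Setting this equal to demand: 966.5 - 7.5Pb = 75.5 + 3.5Pb, so Pb = 81.
Sellers receive Ps = 81 + 44 = 125; Q' = 966.5 − 7.5·81 = 359.
Government outlay = subsidy × quantity = 44 × 359 = 15796.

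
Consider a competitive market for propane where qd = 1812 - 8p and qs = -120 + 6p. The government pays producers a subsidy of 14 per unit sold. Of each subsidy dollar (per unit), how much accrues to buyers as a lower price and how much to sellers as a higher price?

Pre-subsidy: 1812 - 8p = -120 + 6p gives p* = 138, q* = 708.
With the subsidy, sellers receive ps = pb + 14 for each unit, where pb is the price buyers pay.
Supply in terms of pb becomes qs = -120 + 6(pb + 14) = -36 + 6pb. Setting this equal to demand: 1812 - 8pb = -36 + 6pb, so pb = 132.
Sellers receive ps = 132 + 14 = 146; q' = 1812 − 8·132 = 756.
Buyers' price falls by p* − pb = 138 − 132 = 6; sellers' price rises by ps − p* = 146 − 138 = 8.

Buyers gain 6 per unit; sellers gain 8 per unit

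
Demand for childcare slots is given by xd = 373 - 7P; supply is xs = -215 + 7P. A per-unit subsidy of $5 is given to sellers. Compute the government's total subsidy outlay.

Government cost = $482.5

Pre-subsidy: 373 - 7P = -215 + 7P gives P* = 42, x* = 79.
With the subsidy, sellers receive Ps = Pb + 5 for each unit, where Pb is the price buyers pay.
Supply in terms of Pb becomes xs = -215 + 7(Pb + 5) = -180 + 7Pb. Setting this equal to demand: 373 - 7Pb = -180 + 7Pb, so Pb = 39.5.
Sellers receive Ps = 39.5 + 5 = 44.5; x' = 373 − 7·39.5 = 96.5.
Government outlay = subsidy × quantity = 5 × 96.5 = 482.5.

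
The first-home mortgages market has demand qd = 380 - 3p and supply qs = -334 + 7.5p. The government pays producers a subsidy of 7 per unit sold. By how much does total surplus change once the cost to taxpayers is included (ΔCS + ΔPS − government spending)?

Net change in total surplus = -52.5

Pre-subsidy: 380 - 3p = -334 + 7.5p gives p* = 68, q* = 176.
With the subsidy, sellers receive ps = pb + 7 for each unit, where pb is the price buyers pay.
Supply in terms of pb becomes qs = -334 + 7.5(pb + 7) = -281.5 + 7.5pb. Setting this equal to demand: 380 - 3pb = -281.5 + 7.5pb, so pb = 63.
Sellers receive ps = 63 + 7 = 70; q' = 380 − 3·63 = 191.
ΔCS = ½(176 + 191)(68 − 63) = 917.5; ΔPS = ½(176 + 191)(70 − 68) = 367.
Government spending = 7 × 191 = 1337.
Net change = 917.5 + 367 − 1337 = -52.5. The loss equals the DWL triangle ½·7·15.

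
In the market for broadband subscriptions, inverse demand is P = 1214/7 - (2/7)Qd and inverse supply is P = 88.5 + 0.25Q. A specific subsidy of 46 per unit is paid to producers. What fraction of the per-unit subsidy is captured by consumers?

Pre-subsidy: 1214/7 - (2/7)Q = 88.5 + 0.25Q gives Q* = 2378/15 and P* = 1922/15.
With the subsidy, sellers receive Ps = Pb + 46 for each unit, where Pb is the price buyers pay.
On the curves, Pb = 1214/7 - (2/7)Q and Ps = 88.5 + 0.25Q; the wedge Ps − Pb = 46 gives 88.5 + 0.25Q − (1214/7 - (2/7)Q) = 46, so Q' = 244.4.
Then Pb = 1214/7 − (2/7)·244.4 = 103.6 and Ps = 88.5 + 0.25·244.4 = 149.6.
Buyers' price falls by P* − Pb = 1922/15 − 103.6 = 368/15; sellers' price rises by Ps − P* = 149.6 − 1922/15 = 322/15.
So consumers capture (368/15)/46 = 8/15 of each unit of subsidy.

Consumer share = 8/15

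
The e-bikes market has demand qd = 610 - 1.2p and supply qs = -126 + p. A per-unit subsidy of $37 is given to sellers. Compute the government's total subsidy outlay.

Pre-subsidy: 610 - 1.2p = -126 + p gives p* = 3680/11, q* = 2294/11.
With the subsidy, sellers receive ps = pb + 37 for each unit, where pb is the price buyers pay.
Supply in terms of pb becomes qs = -126 + 1(pb + 37) = -89 + pb. Setting this equal to demand: 610 - 1.2pb = -89 + pb, so pb = 3495/11.
Sellers receive ps = 3495/11 + 37 = 3902/11; q' = 610 − 1.2·(3495/11) = 2516/11.
Government outlay = subsidy × quantity = 37 × 2516/11 = 93092/11.

Government cost = 93092/11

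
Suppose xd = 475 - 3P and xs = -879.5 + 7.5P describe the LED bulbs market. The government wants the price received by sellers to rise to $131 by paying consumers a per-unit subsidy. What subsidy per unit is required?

At a seller price of 131, quantity supplied is -879.5 + 7.5·131 = 103.
Buyers absorb 103 only when they pay Pb with 475 − 3·Pb = 103, i.e. Pb = 124.
s = Ps − Pb = 131 − 124 = 7.

Required subsidy s = $7 per unit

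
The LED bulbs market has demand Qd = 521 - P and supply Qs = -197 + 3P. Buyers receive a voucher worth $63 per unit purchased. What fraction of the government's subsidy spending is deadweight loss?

Pre-subsidy: 521 - P = -197 + 3P gives P* = 179.5, Q* = 341.5.
With the rebate, buyers effectively pay Pb = Ps − 63, where Ps is the price sellers receive.
Demand in terms of Ps becomes Qd = 521 − 1(Ps − 63) = 584 - Ps. Setting this equal to supply: 584 - Ps = -197 + 3Ps, so Ps = 195.25.
Buyers pay Pb = 195.25 − 63 = 132.25; Q' = -197 + 3·195.25 = 388.75.
ΔCS = ½(341.5 + 388.75)(179.5 − 132.25) = 17252.15625; ΔPS = ½(341.5 + 388.75)(195.25 − 179.5) = 5750.71875.
Government spending = 63 × 388.75 = 24491.25.
DWL = ½ × 63 × (388.75 − 341.5) = 1488.375; fraction = 1488.375 / 24491.25 = 189/3110.

DWL / government spending = 189/3110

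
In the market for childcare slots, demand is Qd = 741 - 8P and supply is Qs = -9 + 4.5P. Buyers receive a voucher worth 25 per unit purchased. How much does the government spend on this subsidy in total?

Pre-subsidy: 741 - 8P = -9 + 4.5P gives P* = 60, Q* = 261.
With the rebate, buyers effectively pay Pb = Ps − 25, where Ps is the price sellers receive.
Demand in terms of Ps becomes Qd = 741 − 8(Ps − 25) = 941 - 8Ps. Setting this equal to supply: 941 - 8Ps = -9 + 4.5Ps, so Ps = 76.
Buyers pay Pb = 76 − 25 = 51; Q' = -9 + 4.5·76 = 333.
Government outlay = subsidy × quantity = 25 × 333 = 8325.

Government cost = 8325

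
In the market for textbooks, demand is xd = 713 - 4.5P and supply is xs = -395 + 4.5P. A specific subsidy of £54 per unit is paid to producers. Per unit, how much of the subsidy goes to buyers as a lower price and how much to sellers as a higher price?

Pre-subsidy: 713 - 4.5P = -395 + 4.5P gives P* = 1108/9, x* = 159.
With the subsidy, sellers receive Ps = Pb + 54 for each unit, where Pb is the price buyers pay.
Supply in terms of Pb becomes xs = -395 + 4.5(Pb + 54) = -152 + 4.5Pb. Setting this equal to demand: 713 - 4.5Pb = -152 + 4.5Pb, so Pb = 865/9.
Sellers receive Ps = 865/9 + 54 = 1351/9; x' = 713 − 4.5·(865/9) = 280.5.
Buyers' price falls by P* − Pb = 1108/9 − 865/9 = 27; sellers' price rises by Ps − P* = 1351/9 − 1108/9 = 27.

Buyers gain £27 per unit; sellers gain £27 per unit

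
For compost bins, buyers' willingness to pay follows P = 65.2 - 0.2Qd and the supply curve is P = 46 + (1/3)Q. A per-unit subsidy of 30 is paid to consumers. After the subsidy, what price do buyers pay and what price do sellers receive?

Buyers pay 46.75; sellers receive 76.75

Pre-subsidy: 65.2 - 0.2Q = 46 + (1/3)Q gives Q* = 36 and P* = 58.
With the rebate, buyers effectively pay Pb = Ps − 30, where Ps is the price sellers receive.
On the curves, Pb = 65.2 - 0.2Q and Ps = 46 + (1/3)Q; the wedge Ps − Pb = 30 gives 46 + (1/3)Q − (65.2 - 0.2Q) = 30, so Q' = 92.25.
Then Pb = 65.2 − 0.2·92.25 = 46.75 and Ps = 46 + (1/3)·92.25 = 76.75.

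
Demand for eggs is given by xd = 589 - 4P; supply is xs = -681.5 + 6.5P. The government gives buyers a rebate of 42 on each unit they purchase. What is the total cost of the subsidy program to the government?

Government cost = 8778

Pre-subsidy: 589 - 4P = -681.5 + 6.5P gives P* = 121, x* = 105.
With the rebate, buyers effectively pay Pb = Ps − 42, where Ps is the price sellers receive.
Demand in terms of Ps becomes xd = 589 − 4(Ps − 42) = 757 - 4Ps. Setting this equal to supply: 757 - 4Ps = -681.5 + 6.5Ps, so Ps = 137.
Buyers pay Pb = 137 − 42 = 95; x' = -681.5 + 6.5·137 = 209.
Government outlay = subsidy × quantity = 42 × 209 = 8778.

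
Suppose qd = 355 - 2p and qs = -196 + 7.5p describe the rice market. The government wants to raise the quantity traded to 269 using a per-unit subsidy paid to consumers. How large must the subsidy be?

At q = 269, invert demand for the buyer price: pb = (355 − 269)/2 = 43; invert supply for the seller price: ps = (269 − (-196))/7.5 = 62.
The subsidy must fill the gap: s = ps − pb = 62 − 43 = 19.

Required subsidy s = 19 per unit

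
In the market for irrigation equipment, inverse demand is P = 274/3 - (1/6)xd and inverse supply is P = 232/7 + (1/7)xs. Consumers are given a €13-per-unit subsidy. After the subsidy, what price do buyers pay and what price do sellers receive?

Buyers pay €53; sellers receive €66

Pre-subsidy: 274/3 - (1/6)x = 232/7 + (1/7)x gives x* = 188 and P* = 60.
With the rebate, buyers effectively pay Pb = Ps − 13, where Ps is the price sellers receive.
On the curves, Pb = 274/3 - (1/6)x and Ps = 232/7 + (1/7)x; the wedge Ps − Pb = 13 gives 232/7 + (1/7)x − (274/3 - (1/6)x) = 13, so x' = 230.
Then Pb = 274/3 − (1/6)·230 = 53 and Ps = 232/7 + (1/7)·230 = 66.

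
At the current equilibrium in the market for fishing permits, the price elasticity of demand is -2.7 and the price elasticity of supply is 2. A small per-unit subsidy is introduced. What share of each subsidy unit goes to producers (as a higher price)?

Producer share = 27/47

For a small subsidy around the equilibrium, the benefit split depends on the relative slopes, which at a point are proportional to the elasticities.
Buyer share = εs/(εs + |εd|) = 2/(2 + 2.7) = 20/47; seller share = |εd|/(εs + |εd|) = 27/47.
So producers capture 27/47 of the subsidy.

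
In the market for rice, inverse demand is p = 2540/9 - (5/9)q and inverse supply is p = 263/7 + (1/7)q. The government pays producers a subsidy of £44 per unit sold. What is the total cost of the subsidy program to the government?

Pre-subsidy: 2540/9 - (5/9)q = 263/7 + (1/7)q gives q* = 15413/44 and p* = 3855/44.
With the subsidy, sellers receive ps = pb + 44 for each unit, where pb is the price buyers pay.
On the curves, pb = 2540/9 - (5/9)q and ps = 263/7 + (1/7)q; the wedge ps − pb = 44 gives 263/7 + (1/7)q − (2540/9 - (5/9)q) = 44, so q' = 18185/44.
Then pb = 2540/9 − (5/9)·(18185/44) = 2315/44 and ps = 263/7 + (1/7)·(18185/44) = 4251/44.
Government outlay = subsidy × quantity = 44 × 18185/44 = 18185.

Government cost = £18185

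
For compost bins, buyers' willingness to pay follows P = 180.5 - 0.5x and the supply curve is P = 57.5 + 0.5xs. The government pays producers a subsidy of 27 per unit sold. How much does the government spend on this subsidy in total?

Government cost = 4050

Pre-subsidy: 180.5 - 0.5x = 57.5 + 0.5x gives x* = 123 and P* = 119.
With the subsidy, sellers receive Ps = Pb + 27 for each unit, where Pb is the price buyers pay.
On the curves, Pb = 180.5 - 0.5x and Ps = 57.5 + 0.5x; the wedge Ps − Pb = 27 gives 57.5 + 0.5x − (180.5 - 0.5x) = 27, so x' = 150.
Then Pb = 180.5 − 0.5·150 = 105.5 and Ps = 57.5 + 0.5·150 = 132.5.
Government outlay = subsidy × quantity = 27 × 150 = 4050.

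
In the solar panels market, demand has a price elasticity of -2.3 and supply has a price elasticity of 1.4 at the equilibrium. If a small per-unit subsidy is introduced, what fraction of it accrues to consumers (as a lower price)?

Consumer share = 14/37

For a small subsidy around the equilibrium, the benefit split depends on the relative slopes, which at a point are proportional to the elasticities.
Buyer share = εs/(εs + |εd|) = 1.4/(1.4 + 2.3) = 14/37; seller share = |εd|/(εs + |εd|) = 23/37.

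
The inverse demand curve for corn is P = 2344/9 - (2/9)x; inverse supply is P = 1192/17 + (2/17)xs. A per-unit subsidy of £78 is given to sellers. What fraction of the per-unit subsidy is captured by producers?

Pre-subsidy: 2344/9 - (2/9)x = 1192/17 + (2/17)x gives x* = 560 and P* = 136.
With the subsidy, sellers receive Ps = Pb + 78 for each unit, where Pb is the price buyers pay.
On the curves, Pb = 2344/9 - (2/9)x and Ps = 1192/17 + (2/17)x; the wedge Ps − Pb = 78 gives 1192/17 + (2/17)x − (2344/9 - (2/9)x) = 78, so x' = 789.5.
Then Pb = 2344/9 − (2/9)·789.5 = 85 and Ps = 1192/17 + (2/17)·789.5 = 163.
Buyers' price falls by P* − Pb = 136 − 85 = 51; sellers' price rises by Ps − P* = 163 − 136 = 27.
So producers capture 27/78 = 9/26 of each unit of subsidy.

Producer share = 9/26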